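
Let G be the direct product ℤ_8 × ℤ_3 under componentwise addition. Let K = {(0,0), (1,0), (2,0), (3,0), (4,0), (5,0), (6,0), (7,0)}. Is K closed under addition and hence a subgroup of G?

Yes

|K| = 8 divides |G| = 24, consistent with Lagrange.
K contains the identity, every element's inverse is in K, and K is closed under +: it is a subgroup.
In fact K = ⟨(7,0)⟩.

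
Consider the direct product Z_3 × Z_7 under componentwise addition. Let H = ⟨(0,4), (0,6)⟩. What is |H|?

7

|⟨(0,4)⟩| = 7 and |⟨(0,6)⟩| = 7, so |H| is a multiple of lcm(7, 7) = 7 and divides |G| = 21.
Closing under the operation: H = {(0,0), (0,1), (0,2), (0,3), (0,4), (0,5), (0,6)}, so |H| = 7.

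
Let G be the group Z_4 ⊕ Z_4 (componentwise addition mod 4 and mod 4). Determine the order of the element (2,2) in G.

2

The order of (2,2) in Z_4 × Z_4 is lcm(ord(2) in Z_4, ord(2) in Z_4).
ord(2) = 2 and ord(2) = 2, so |⟨(2,2)⟩| = lcm(2, 2) = 2.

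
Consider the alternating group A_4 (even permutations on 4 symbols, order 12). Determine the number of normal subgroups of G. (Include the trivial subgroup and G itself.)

3

G has 10 subgroups. Checking conjugation-invariance by order — order 1: 1/1 normal; order 2: 0/3 normal; order 3: 0/4 normal; order 4: 1/1 normal; order 12: 1/1 normal.
Total normal subgroups: 3.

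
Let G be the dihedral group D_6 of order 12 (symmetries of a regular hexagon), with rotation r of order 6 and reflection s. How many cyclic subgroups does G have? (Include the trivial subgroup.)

Each element a generates a cyclic subgroup ⟨a⟩; distinct elements may generate the same one (a cyclic group of order d has φ(d) generators).
Cyclic subgroups by order — order 1: 1; order 2: 7; order 3: 1; order 6: 1.
Total: 10.

10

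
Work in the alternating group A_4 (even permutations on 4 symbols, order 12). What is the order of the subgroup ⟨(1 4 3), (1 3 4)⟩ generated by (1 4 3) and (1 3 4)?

|⟨(1 4 3)⟩| = 3 and |⟨(1 3 4)⟩| = 3, so |H| is a multiple of lcm(3, 3) = 3 and divides |G| = 12.
Closing under the operation: H = {e, (1 3 4), (1 4 3)}, so |H| = 3.

3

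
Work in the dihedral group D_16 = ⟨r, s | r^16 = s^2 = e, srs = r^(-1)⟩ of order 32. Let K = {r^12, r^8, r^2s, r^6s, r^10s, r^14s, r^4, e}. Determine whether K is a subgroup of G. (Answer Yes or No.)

Yes

|K| = 8 divides |G| = 32, consistent with Lagrange.
K contains the identity, every element's inverse is in K, and K is closed under ·: it is a subgroup.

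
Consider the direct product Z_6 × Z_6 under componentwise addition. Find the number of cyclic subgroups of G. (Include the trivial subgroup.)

Group the elements of G by the cyclic subgroup they generate; each cyclic subgroup of order d accounts for φ(d) elements.
Cyclic subgroups by order — order 1: 1; order 2: 3; order 3: 4; order 6: 12.
Total: 20.

20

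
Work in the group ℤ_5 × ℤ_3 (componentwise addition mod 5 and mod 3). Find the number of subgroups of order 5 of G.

|G| = 15 and 5 | 15, so subgroups of order 5 are possible by Lagrange.
The subgroups of order 5 are: {(0,0), (1,0), (2,0), (3,0), (4,0)}.
So G has 1 subgroup of order 5.

1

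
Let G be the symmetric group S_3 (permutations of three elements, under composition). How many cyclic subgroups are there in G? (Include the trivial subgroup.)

5

Group the elements of G by the cyclic subgroup they generate; each cyclic subgroup of order d accounts for φ(d) elements.
Cyclic subgroups by order — order 1: 1; order 2: 3; order 3: 1.
Total: 5.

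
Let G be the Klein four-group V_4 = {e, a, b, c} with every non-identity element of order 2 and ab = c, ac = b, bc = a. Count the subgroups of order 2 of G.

|G| = 4 and 2 | 4, so subgroups of order 2 are possible by Lagrange.
The subgroups of order 2 are: {e, a}; {e, b}; {e, c}.
So G has 3 subgroups of order 2.

3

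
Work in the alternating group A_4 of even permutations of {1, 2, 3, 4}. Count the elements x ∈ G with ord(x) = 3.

8

The elements of order 3 are: (2 3 4), (2 4 3), (1 2 3), (1 2 4), (1 3 2), (1 3 4), (1 4 2), (1 4 3).
That's 8.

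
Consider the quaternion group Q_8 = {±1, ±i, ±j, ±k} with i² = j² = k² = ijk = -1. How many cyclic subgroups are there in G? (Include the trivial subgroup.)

Group the elements of G by the cyclic subgroup they generate; each cyclic subgroup of order d accounts for φ(d) elements.
Cyclic subgroups by order — order 1: 1; order 2: 1; order 4: 3.
Total: 5.

5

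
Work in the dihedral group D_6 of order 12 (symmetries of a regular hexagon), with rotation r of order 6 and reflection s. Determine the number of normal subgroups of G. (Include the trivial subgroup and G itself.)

G has 16 subgroups. Checking conjugation-invariance by order — order 1: 1/1 normal; order 2: 1/7 normal; order 3: 1/1 normal; order 4: 0/3 normal; order 6: 3/3 normal; order 12: 1/1 normal.
Total normal subgroups: 7.

7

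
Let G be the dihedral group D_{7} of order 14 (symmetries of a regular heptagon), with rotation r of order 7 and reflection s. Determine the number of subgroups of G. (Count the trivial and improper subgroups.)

10

|G| = 14, so by Lagrange every subgroup order divides 14. Divisors: 1, 2, 7, 14.
Subgroups by order — order 1: 1; order 2: 7; order 7: 1; order 14: 1.
Total: 1 + 7 + 1 + 1 = 10.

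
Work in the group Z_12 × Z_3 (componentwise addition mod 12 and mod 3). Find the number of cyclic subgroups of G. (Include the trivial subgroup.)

15

Group the elements of G by the cyclic subgroup they generate; each cyclic subgroup of order d accounts for φ(d) elements.
Cyclic subgroups by order — order 1: 1; order 2: 1; order 3: 4; order 4: 1; order 6: 4; order 12: 4.
Total: 15.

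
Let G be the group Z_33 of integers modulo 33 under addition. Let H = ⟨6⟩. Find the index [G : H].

3

|⟨6⟩| = 11 and |G| = 33.
By Lagrange, [G : H] = |G|/|H| = 33/11 = 3.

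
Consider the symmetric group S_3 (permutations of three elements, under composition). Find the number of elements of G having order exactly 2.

The elements of order 2 are: (2 3), (1 2), (1 3).
That's 3.

3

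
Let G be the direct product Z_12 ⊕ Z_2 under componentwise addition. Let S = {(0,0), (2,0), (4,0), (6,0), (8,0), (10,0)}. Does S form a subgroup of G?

|S| = 6 divides |G| = 24, consistent with Lagrange.
S contains the identity, every element's inverse is in S, and S is closed under +: it is a subgroup.
In fact S = ⟨(10,0)⟩.

Yes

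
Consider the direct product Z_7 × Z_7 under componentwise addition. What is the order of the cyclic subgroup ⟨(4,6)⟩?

The order of (4,6) in Z_7 × Z_7 is lcm(ord(4) in Z_7, ord(6) in Z_7).
ord(4) = 7 and ord(6) = 7, so |⟨(4,6)⟩| = lcm(7, 7) = 7.

7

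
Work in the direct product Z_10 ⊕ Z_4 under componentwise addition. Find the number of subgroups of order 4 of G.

3

|G| = 40 and 4 | 40, so subgroups of order 4 are possible by Lagrange.
The subgroups of order 4 are: {(0,0), (0,1), (0,2), (0,3)}; {(0,0), (0,2), (5,0), (5,2)}; {(0,0), (0,2), (5,1), (5,3)}.
So G has 3 subgroups of order 4.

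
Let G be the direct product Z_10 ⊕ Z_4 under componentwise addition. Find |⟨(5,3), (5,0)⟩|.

|⟨(5,3)⟩| = 4 and |⟨(5,0)⟩| = 2, so |H| is a multiple of lcm(4, 2) = 4 and divides |G| = 40.
Closing under the operation: H = {(0,0), (0,1), (0,2), (0,3), (5,0), (5,1), (5,2), (5,3)}, so |H| = 8.

8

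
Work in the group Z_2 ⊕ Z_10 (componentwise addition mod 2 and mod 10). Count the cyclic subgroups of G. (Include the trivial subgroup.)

8

Group the elements of G by the cyclic subgroup they generate; each cyclic subgroup of order d accounts for φ(d) elements.
Cyclic subgroups by order — order 1: 1; order 2: 3; order 5: 1; order 10: 3.
Total: 8.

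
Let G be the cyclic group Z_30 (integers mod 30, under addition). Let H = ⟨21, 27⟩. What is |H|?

10

|⟨21⟩| = 10 and |⟨27⟩| = 10, so |H| is a multiple of lcm(10, 10) = 10 and divides |G| = 30.
Closing under the operation: H = {0, 3, 6, 9, 12, 15, 18, 21, 24, 27}, so |H| = 10.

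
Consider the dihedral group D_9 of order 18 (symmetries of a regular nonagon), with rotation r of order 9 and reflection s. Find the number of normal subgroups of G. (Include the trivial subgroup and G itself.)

4

G has 16 subgroups. Checking conjugation-invariance by order — order 1: 1/1 normal; order 2: 0/9 normal; order 3: 1/1 normal; order 6: 0/3 normal; order 9: 1/1 normal; order 18: 1/1 normal.
Total normal subgroups: 4.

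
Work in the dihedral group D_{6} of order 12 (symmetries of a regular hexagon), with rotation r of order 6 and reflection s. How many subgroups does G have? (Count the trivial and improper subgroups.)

|G| = 12, so by Lagrange every subgroup order divides 12. Divisors: 1, 2, 3, 4, 6, 12.
Subgroups by order — order 1: 1; order 2: 7; order 3: 1; order 4: 3; order 6: 3; order 12: 1.
Total: 1 + 7 + 1 + 3 + 3 + 1 = 16.

16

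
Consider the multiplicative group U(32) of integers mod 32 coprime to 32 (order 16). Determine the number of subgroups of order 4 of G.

3

|G| = 16 and 4 | 16, so subgroups of order 4 are possible by Lagrange.
The subgroups of order 4 are: {1, 15, 17, 31}; {1, 7, 17, 23}; {1, 9, 17, 25}.
So G has 3 subgroups of order 4.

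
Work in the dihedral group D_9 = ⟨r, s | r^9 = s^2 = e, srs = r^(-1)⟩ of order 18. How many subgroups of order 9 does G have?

1

|G| = 18 and 9 | 18, so subgroups of order 9 are possible by Lagrange.
The subgroups of order 9 are: {e, r, r^2, r^3, r^4, r^5, r^6, r^7, r^8}.
So G has 1 subgroup of order 9.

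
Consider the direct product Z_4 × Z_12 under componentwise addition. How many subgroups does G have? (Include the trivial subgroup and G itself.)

|G| = 48, so by Lagrange every subgroup order divides 48. Divisors: 1, 2, 3, 4, 6, 8, 12, 16, 24, 48.
Subgroups by order — order 1: 1; order 2: 3; order 3: 1; order 4: 7; order 6: 3; order 8: 3; order 12: 7; order 16: 1; order 24: 3; order 48: 1.
Total: 1 + 3 + 1 + 7 + 3 + 3 + 7 + 1 + 3 + 1 = 30.

30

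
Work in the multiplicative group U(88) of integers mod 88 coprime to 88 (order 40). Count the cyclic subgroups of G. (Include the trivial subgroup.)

16

A cyclic subgroup of order d is generated by each of its φ(d) elements of order d, so the cyclic subgroups of order d number (#elements of order d)/φ(d).
Cyclic subgroups by order — order 1: 1; order 2: 7; order 5: 1; order 10: 7.
Total: 16.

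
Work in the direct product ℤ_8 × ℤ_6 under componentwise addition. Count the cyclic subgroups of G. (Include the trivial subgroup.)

16

Each element a generates a cyclic subgroup ⟨a⟩; distinct elements may generate the same one (a cyclic group of order d has φ(d) generators).
Cyclic subgroups by order — order 1: 1; order 2: 3; order 3: 1; order 4: 2; order 6: 3; order 8: 2; order 12: 2; order 24: 2.
Total: 16.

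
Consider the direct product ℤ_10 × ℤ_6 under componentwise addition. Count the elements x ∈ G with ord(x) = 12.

0

An element (a,b) has order lcm(ord(a), ord(b)); count pairs with lcm equal to 12.
Enumerating gives 0 such elements.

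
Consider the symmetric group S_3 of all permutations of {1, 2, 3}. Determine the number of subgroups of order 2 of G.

3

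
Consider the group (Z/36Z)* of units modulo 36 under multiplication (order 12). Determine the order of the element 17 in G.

2

Compute successive powers of 17 mod 36: 17, 1; 17^2 ≡ 1 (mod 36).
So |⟨17⟩| = 2.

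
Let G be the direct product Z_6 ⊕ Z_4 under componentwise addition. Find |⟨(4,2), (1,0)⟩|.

12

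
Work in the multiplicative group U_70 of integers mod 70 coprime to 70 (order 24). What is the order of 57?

4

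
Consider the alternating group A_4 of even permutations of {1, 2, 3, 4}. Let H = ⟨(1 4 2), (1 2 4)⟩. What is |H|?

3

|⟨(1 4 2)⟩| = 3 and |⟨(1 2 4)⟩| = 3, so |H| is a multiple of lcm(3, 3) = 3 and divides |G| = 12.
Closing under the operation: H = {e, (1 2 4), (1 4 2)}, so |H| = 3.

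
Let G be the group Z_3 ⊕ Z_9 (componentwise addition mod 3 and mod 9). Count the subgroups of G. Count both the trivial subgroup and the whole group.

10

|G| = 27, so by Lagrange every subgroup order divides 27. Divisors: 1, 3, 9, 27.
Subgroups by order — order 1: 1; order 3: 4; order 9: 4; order 27: 1.
Total: 1 + 4 + 4 + 1 = 10.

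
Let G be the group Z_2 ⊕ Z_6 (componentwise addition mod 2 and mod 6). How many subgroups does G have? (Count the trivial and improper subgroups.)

|G| = 12, so by Lagrange every subgroup order divides 12. Divisors: 1, 2, 3, 4, 6, 12.
Subgroups by order — order 1: 1; order 2: 3; order 3: 1; order 4: 1; order 6: 3; order 12: 1.
Total: 1 + 3 + 1 + 1 + 3 + 1 = 10.

10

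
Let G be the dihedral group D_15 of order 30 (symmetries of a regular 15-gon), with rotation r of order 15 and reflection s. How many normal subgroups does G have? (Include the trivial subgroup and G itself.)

5

G has 28 subgroups. Checking conjugation-invariance by order — order 1: 1/1 normal; order 2: 0/15 normal; order 3: 1/1 normal; order 5: 1/1 normal; order 6: 0/5 normal; order 10: 0/3 normal; order 15: 1/1 normal; order 30: 1/1 normal.
Total normal subgroups: 5.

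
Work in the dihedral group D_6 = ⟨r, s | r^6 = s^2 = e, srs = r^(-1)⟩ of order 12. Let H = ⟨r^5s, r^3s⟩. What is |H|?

6

|⟨r^5s⟩| = 2 and |⟨r^3s⟩| = 2, so |H| is a multiple of lcm(2, 2) = 2 and divides |G| = 12.
Closing under the operation: H = {e, r^2, r^4, rs, r^3s, r^5s}, so |H| = 6.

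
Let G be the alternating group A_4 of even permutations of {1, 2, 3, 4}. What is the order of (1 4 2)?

3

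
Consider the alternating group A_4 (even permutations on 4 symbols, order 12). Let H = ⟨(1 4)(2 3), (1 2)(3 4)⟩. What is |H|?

4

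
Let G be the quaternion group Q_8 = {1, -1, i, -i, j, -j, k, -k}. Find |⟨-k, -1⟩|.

|⟨-k⟩| = 4 and |⟨-1⟩| = 2, so |H| is a multiple of lcm(4, 2) = 4 and divides |G| = 8.
Closing under the operation: H = {1, -1, k, -k}, so |H| = 4.

4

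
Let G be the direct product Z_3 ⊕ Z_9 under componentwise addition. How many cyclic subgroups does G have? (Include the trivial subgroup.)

A cyclic subgroup of order d is generated by each of its φ(d) elements of order d, so the cyclic subgroups of order d number (#elements of order d)/φ(d).
Cyclic subgroups by order — order 1: 1; order 3: 4; order 9: 3.
Total: 8.

8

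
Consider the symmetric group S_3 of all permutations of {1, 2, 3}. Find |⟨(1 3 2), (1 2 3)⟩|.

|⟨(1 3 2)⟩| = 3 and |⟨(1 2 3)⟩| = 3, so |H| is a multiple of lcm(3, 3) = 3 and divides |G| = 6.
Closing under the operation: H = {e, (1 2 3), (1 3 2)}, so |H| = 3.

3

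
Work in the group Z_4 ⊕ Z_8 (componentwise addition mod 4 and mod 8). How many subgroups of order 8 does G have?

|G| = 32 and 8 | 32, so subgroups of order 8 are possible by Lagrange.
The subgroups of order 8 are: {(0,0), (0,1), (0,2), (0,3), (0,4), (0,5), (0,6), (0,7)}; {(0,0), (0,2), (0,4), (0,6), (2,0), (2,2), (2,4), (2,6)}; {(0,0), (0,2), (0,4), (0,6), (2,1), (2,3), (2,5), (2,7)}; {(0,0), (0,4), (1,0), (1,4), (2,0), (2,4), (3,0), (3,4)}; … (7 in all).
So G has 7 subgroups of order 8.

7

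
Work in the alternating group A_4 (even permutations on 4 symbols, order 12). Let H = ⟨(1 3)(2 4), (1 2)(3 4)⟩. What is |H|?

4

|⟨(1 3)(2 4)⟩| = 2 and |⟨(1 2)(3 4)⟩| = 2, so |H| is a multiple of lcm(2, 2) = 2 and divides |G| = 12.
Closing under the operation: H = {e, (1 2)(3 4), (1 3)(2 4), (1 4)(2 3)}, so |H| = 4.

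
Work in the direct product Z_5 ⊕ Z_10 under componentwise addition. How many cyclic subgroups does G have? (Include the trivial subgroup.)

Group the elements of G by the cyclic subgroup they generate; each cyclic subgroup of order d accounts for φ(d) elements.
Cyclic subgroups by order — order 1: 1; order 2: 1; order 5: 6; order 10: 6.
Total: 14.

14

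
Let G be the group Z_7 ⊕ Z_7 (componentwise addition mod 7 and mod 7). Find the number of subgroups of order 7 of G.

|G| = 49 and 7 | 49, so subgroups of order 7 are possible by Lagrange.
The subgroups of order 7 are: {(0,0), (0,1), (0,2), (0,3), (0,4), (0,5), (0,6)}; {(0,0), (1,0), (2,0), (3,0), (4,0), (5,0), (6,0)}; {(0,0), (1,1), (2,2), (3,3), (4,4), (5,5), (6,6)}; {(0,0), (1,2), (2,4), (3,6), (4,1), (5,3), (6,5)}; … (8 in all).
So G has 8 subgroups of order 7.

8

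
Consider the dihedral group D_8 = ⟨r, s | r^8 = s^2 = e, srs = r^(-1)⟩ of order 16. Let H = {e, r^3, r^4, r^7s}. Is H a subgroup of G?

No

r^3 ∈ H but its inverse r^5 ∉ H, so H is not a subgroup.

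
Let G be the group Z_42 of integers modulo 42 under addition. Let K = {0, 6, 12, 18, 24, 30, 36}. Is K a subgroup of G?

Yes

|K| = 7 divides |G| = 42, consistent with Lagrange.
K contains the identity, every element's inverse is in K, and K is closed under +: it is a subgroup.
In fact K = ⟨18⟩.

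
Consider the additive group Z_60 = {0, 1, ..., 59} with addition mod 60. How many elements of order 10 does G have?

4

In a cyclic group of order 60, the number of elements of order d (for d | 60) is φ(d).
φ(10) = 4.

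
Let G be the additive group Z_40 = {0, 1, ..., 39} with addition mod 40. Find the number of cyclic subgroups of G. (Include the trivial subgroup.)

8

Group the elements of G by the cyclic subgroup they generate; each cyclic subgroup of order d accounts for φ(d) elements.
Cyclic subgroups by order — order 1: 1; order 2: 1; order 4: 1; order 5: 1; order 8: 1; order 10: 1; order 20: 1; order 40: 1.
Total: 8.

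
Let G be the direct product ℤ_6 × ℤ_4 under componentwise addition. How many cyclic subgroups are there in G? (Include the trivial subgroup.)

Group the elements of G by the cyclic subgroup they generate; each cyclic subgroup of order d accounts for φ(d) elements.
Cyclic subgroups by order — order 1: 1; order 2: 3; order 3: 1; order 4: 2; order 6: 3; order 12: 2.
Total: 12.

12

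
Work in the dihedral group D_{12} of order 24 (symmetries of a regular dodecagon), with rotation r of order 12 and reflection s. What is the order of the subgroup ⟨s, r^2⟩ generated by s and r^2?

12

|⟨s⟩| = 2 and |⟨r^2⟩| = 6, so |H| is a multiple of lcm(2, 6) = 6 and divides |G| = 24.
Closing under the operation: H = {e, r^2, r^4, r^6, r^8, r^10, s, r^2s, r^4s, r^6s, r^8s, r^10s}, so |H| = 12.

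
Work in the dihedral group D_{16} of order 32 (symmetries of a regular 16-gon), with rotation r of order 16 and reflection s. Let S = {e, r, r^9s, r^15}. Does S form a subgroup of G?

Closure fails: r · r = r^2 ∉ S. So S is not a subgroup.

No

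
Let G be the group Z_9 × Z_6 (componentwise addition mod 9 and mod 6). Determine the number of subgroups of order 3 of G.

4

|G| = 54 and 3 | 54, so subgroups of order 3 are possible by Lagrange.
The subgroups of order 3 are: {(0,0), (0,2), (0,4)}; {(0,0), (3,0), (6,0)}; {(0,0), (3,2), (6,4)}; {(0,0), (3,4), (6,2)}.
So G has 4 subgroups of order 3.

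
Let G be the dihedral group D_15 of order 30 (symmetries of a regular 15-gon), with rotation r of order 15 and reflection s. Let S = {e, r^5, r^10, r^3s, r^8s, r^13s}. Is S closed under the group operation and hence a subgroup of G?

|S| = 6 divides |G| = 30, consistent with Lagrange.
S contains the identity, every element's inverse is in S, and S is closed under ·: it is a subgroup.

Yes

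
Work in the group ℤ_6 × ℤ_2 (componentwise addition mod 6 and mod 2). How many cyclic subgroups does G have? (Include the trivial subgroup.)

8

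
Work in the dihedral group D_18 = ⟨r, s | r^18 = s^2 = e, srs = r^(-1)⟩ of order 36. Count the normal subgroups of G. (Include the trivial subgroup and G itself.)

G has 45 subgroups. Checking conjugation-invariance by order — order 1: 1/1 normal; order 2: 1/19 normal; order 3: 1/1 normal; order 4: 0/9 normal; order 6: 1/7 normal; order 9: 1/1 normal; order 12: 0/3 normal; order 18: 3/3 normal; order 36: 1/1 normal.
Total normal subgroups: 9.

9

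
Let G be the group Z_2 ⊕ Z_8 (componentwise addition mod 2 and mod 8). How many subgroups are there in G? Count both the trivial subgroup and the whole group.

11

|G| = 16, so by Lagrange every subgroup order divides 16. Divisors: 1, 2, 4, 8, 16.
Subgroups by order — order 1: 1; order 2: 3; order 4: 3; order 8: 3; order 16: 1.
Total: 1 + 3 + 3 + 3 + 1 = 11.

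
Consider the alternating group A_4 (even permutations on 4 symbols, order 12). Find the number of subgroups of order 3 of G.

4

|G| = 12 and 3 | 12, so subgroups of order 3 are possible by Lagrange.
The subgroups of order 3 are: {e, (1 2 3), (1 3 2)}; {e, (1 2 4), (1 4 2)}; {e, (1 3 4), (1 4 3)}; {e, (2 3 4), (2 4 3)}.
So G has 4 subgroups of order 3.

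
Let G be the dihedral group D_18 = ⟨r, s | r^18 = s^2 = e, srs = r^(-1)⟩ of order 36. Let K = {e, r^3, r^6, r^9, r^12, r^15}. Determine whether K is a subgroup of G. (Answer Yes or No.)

Yes

|K| = 6 divides |G| = 36, consistent with Lagrange.
K contains the identity, every element's inverse is in K, and K is closed under ·: it is a subgroup.
In fact K = ⟨r^15⟩.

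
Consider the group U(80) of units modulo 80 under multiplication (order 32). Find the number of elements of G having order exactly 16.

0

No element of G has order 16 (even though 16 | 32).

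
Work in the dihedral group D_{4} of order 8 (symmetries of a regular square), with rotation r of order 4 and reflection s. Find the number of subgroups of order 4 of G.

|G| = 8 and 4 | 8, so subgroups of order 4 are possible by Lagrange.
The subgroups of order 4 are: {e, r, r^2, r^3}; {e, r^2, s, r^2s}; {e, r^2, rs, r^3s}.
So G has 3 subgroups of order 4.

3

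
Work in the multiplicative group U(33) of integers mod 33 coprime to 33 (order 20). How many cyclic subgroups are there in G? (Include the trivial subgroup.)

8

Each element a generates a cyclic subgroup ⟨a⟩; distinct elements may generate the same one (a cyclic group of order d has φ(d) generators).
Cyclic subgroups by order — order 1: 1; order 2: 3; order 5: 1; order 10: 3.
Total: 8.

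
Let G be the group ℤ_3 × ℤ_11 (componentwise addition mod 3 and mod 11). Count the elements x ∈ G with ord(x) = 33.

An element (a,b) has order lcm(ord(a), ord(b)); count pairs with lcm equal to 33.
Enumerating gives 20 such elements.

20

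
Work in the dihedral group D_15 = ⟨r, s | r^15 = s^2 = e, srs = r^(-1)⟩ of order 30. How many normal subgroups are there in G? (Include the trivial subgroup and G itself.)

G has 28 subgroups. Checking conjugation-invariance by order — order 1: 1/1 normal; order 2: 0/15 normal; order 3: 1/1 normal; order 5: 1/1 normal; order 6: 0/5 normal; order 10: 0/3 normal; order 15: 1/1 normal; order 30: 1/1 normal.
Total normal subgroups: 5.

5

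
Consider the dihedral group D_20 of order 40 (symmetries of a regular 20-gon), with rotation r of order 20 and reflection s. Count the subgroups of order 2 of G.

21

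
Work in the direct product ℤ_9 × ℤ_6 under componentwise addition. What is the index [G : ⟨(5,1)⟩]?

3

|⟨(5,1)⟩| = 18 and |G| = 54.
By Lagrange, [G : H] = |G|/|H| = 54/18 = 3.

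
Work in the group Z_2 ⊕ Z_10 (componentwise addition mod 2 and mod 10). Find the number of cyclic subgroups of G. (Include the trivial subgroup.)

Each element a generates a cyclic subgroup ⟨a⟩; distinct elements may generate the same one (a cyclic group of order d has φ(d) generators).
Cyclic subgroups by order — order 1: 1; order 2: 3; order 5: 1; order 10: 3.
Total: 8.

8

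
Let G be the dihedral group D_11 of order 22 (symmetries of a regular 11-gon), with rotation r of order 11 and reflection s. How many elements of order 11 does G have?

Enumerating element orders in G gives 10 elements of order 11.

10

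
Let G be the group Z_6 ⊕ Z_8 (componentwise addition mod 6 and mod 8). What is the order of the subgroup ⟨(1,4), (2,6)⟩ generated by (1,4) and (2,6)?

24

|⟨(1,4)⟩| = 6 and |⟨(2,6)⟩| = 12, so |H| is a multiple of lcm(6, 12) = 12 and divides |G| = 48.
Closing under the operation: H = {(0,0), (0,2), (0,4), (0,6), (1,0), (1,2), (1,4), (1,6), (2,0), (2,2), (2,4), (2,6), (3,0), (3,2), (3,4), (3,6), (4,0), (4,2), (4,4), (4,6), (5,0), (5,2), (5,4), (5,6)}, so |H| = 24.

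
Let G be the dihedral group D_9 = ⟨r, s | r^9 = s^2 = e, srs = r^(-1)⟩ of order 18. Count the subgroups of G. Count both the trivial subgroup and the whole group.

16

|G| = 18, so by Lagrange every subgroup order divides 18. Divisors: 1, 2, 3, 6, 9, 18.
Subgroups by order — order 1: 1; order 2: 9; order 3: 1; order 6: 3; order 9: 1; order 18: 1.
Total: 1 + 9 + 1 + 3 + 1 + 1 = 16.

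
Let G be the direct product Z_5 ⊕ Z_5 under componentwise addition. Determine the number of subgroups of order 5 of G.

|G| = 25 and 5 | 25, so subgroups of order 5 are possible by Lagrange.
The subgroups of order 5 are: {(0,0), (0,1), (0,2), (0,3), (0,4)}; {(0,0), (1,0), (2,0), (3,0), (4,0)}; {(0,0), (1,1), (2,2), (3,3), (4,4)}; {(0,0), (1,2), (2,4), (3,1), (4,3)}; … (6 in all).
So G has 6 subgroups of order 5.

6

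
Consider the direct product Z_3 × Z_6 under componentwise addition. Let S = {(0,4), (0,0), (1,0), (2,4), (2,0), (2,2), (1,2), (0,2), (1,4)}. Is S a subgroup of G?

Yes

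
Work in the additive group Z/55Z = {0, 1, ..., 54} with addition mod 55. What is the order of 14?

55

In Z/55Z, the order of an element a is n/gcd(a, n).
gcd(14, 55) = 1, so |⟨14⟩| = 55/1 = 55.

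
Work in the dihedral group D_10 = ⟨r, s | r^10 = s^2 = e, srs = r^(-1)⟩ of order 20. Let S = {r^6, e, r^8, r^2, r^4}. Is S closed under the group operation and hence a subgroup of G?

Yes

|S| = 5 divides |G| = 20, consistent with Lagrange.
S contains the identity, every element's inverse is in S, and S is closed under ·: it is a subgroup.
In fact S = ⟨r^4⟩.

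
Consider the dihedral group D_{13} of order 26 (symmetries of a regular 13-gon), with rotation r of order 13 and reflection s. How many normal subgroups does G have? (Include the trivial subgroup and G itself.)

3

G has 16 subgroups. Checking conjugation-invariance by order — order 1: 1/1 normal; order 2: 0/13 normal; order 13: 1/1 normal; order 26: 1/1 normal.
Total normal subgroups: 3.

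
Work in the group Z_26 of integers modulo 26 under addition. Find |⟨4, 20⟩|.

|⟨4⟩| = 13 and |⟨20⟩| = 13, so |H| is a multiple of lcm(13, 13) = 13 and divides |G| = 26.
Closing under the operation: H = {0, 2, 4, 6, 8, 10, 12, 14, 16, 18, 20, 22, 24}, so |H| = 13.

13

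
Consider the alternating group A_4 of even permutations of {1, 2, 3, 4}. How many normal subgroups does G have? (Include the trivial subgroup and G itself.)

3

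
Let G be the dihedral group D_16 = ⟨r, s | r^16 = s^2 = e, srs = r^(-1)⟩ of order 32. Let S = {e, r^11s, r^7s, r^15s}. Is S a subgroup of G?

No

Closure fails: r^11s · r^7s = r^4 ∉ S. So S is not a subgroup.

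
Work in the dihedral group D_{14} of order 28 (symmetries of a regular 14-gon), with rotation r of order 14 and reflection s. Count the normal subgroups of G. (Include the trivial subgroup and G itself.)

7

G has 28 subgroups. Checking conjugation-invariance by order — order 1: 1/1 normal; order 2: 1/15 normal; order 4: 0/7 normal; order 7: 1/1 normal; order 14: 3/3 normal; order 28: 1/1 normal.
Total normal subgroups: 7.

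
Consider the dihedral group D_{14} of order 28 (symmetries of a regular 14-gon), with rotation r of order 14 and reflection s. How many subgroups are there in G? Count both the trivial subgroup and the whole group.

|G| = 28, so by Lagrange every subgroup order divides 28. Divisors: 1, 2, 4, 7, 14, 28.
Subgroups by order — order 1: 1; order 2: 15; order 4: 7; order 7: 1; order 14: 3; order 28: 1.
Total: 1 + 15 + 7 + 1 + 3 + 1 = 28.

28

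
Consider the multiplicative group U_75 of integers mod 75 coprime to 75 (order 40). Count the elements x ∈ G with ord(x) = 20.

16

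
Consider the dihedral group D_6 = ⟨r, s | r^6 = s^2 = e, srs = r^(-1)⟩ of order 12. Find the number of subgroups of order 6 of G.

3

|G| = 12 and 6 | 12, so subgroups of order 6 are possible by Lagrange.
The subgroups of order 6 are: {e, r, r^2, r^3, r^4, r^5}; {e, r^2, r^4, s, r^2s, r^4s}; {e, r^2, r^4, rs, r^3s, r^5s}.
So G has 3 subgroups of order 6.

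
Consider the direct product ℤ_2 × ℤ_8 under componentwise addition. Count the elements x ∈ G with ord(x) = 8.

8

An element (a,b) has order lcm(ord(a), ord(b)); count pairs with lcm equal to 8.
Enumerating gives 8 such elements.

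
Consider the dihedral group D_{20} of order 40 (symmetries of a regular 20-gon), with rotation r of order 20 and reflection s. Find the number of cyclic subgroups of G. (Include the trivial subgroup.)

26

A cyclic subgroup of order d is generated by each of its φ(d) elements of order d, so the cyclic subgroups of order d number (#elements of order d)/φ(d).
Cyclic subgroups by order — order 1: 1; order 2: 21; order 4: 1; order 5: 1; order 10: 1; order 20: 1.
Total: 26.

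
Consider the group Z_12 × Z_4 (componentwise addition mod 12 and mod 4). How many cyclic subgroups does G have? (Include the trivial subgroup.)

20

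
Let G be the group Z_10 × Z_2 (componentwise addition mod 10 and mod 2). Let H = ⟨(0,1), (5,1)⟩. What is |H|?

|⟨(0,1)⟩| = 2 and |⟨(5,1)⟩| = 2, so |H| is a multiple of lcm(2, 2) = 2 and divides |G| = 20.
Closing under the operation: H = {(0,0), (0,1), (5,0), (5,1)}, so |H| = 4.

4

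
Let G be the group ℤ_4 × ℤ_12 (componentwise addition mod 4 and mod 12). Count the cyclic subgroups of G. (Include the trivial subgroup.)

A cyclic subgroup of order d is generated by each of its φ(d) elements of order d, so the cyclic subgroups of order d number (#elements of order d)/φ(d).
Cyclic subgroups by order — order 1: 1; order 2: 3; order 3: 1; order 4: 6; order 6: 3; order 12: 6.
Total: 20.

20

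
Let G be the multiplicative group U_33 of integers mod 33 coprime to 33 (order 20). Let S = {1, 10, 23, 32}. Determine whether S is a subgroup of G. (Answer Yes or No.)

Yes

|S| = 4 divides |G| = 20, consistent with Lagrange.
S contains the identity, every element's inverse is in S, and S is closed under ·: it is a subgroup.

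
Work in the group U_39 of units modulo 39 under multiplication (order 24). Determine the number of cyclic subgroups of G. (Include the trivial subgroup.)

12

Each element a generates a cyclic subgroup ⟨a⟩; distinct elements may generate the same one (a cyclic group of order d has φ(d) generators).
Cyclic subgroups by order — order 1: 1; order 2: 3; order 3: 1; order 4: 2; order 6: 3; order 12: 2.
Total: 12.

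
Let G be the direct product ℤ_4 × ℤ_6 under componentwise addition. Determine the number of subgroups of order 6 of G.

3

|G| = 24 and 6 | 24, so subgroups of order 6 are possible by Lagrange.
The subgroups of order 6 are: {(0,0), (0,1), (0,2), (0,3), (0,4), (0,5)}; {(0,0), (0,2), (0,4), (2,0), (2,2), (2,4)}; {(0,0), (0,2), (0,4), (2,1), (2,3), (2,5)}.
So G has 3 subgroups of order 6.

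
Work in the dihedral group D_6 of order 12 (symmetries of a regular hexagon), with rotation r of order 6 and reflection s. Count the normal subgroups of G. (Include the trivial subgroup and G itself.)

G has 16 subgroups. Checking conjugation-invariance by order — order 1: 1/1 normal; order 2: 1/7 normal; order 3: 1/1 normal; order 4: 0/3 normal; order 6: 3/3 normal; order 12: 1/1 normal.
Total normal subgroups: 7.

7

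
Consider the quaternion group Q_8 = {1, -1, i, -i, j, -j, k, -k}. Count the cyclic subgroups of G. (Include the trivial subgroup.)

Each element a generates a cyclic subgroup ⟨a⟩; distinct elements may generate the same one (a cyclic group of order d has φ(d) generators).
Cyclic subgroups by order — order 1: 1; order 2: 1; order 4: 3.
Total: 5.

5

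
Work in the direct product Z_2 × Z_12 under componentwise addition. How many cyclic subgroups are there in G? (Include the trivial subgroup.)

Group the elements of G by the cyclic subgroup they generate; each cyclic subgroup of order d accounts for φ(d) elements.
Cyclic subgroups by order — order 1: 1; order 2: 3; order 3: 1; order 4: 2; order 6: 3; order 12: 2.
Total: 12.

12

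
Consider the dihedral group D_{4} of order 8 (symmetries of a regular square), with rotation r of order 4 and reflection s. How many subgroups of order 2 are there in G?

5

|G| = 8 and 2 | 8, so subgroups of order 2 are possible by Lagrange.
The subgroups of order 2 are: {e, r^2}; {e, r^2s}; {e, r^3s}; {e, rs}; … (5 in all).
So G has 5 subgroups of order 2.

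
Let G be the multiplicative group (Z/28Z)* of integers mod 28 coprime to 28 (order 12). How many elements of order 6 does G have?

The elements of order 6 are: 3, 5, 11, 17, 19, 23.
That's 6.

6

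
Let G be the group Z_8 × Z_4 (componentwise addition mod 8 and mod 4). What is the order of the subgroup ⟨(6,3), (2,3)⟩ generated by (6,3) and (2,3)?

8

|⟨(6,3)⟩| = 4 and |⟨(2,3)⟩| = 4, so |H| is a multiple of lcm(4, 4) = 4 and divides |G| = 32.
Closing under the operation: H = {(0,0), (0,2), (2,1), (2,3), (4,0), (4,2), (6,1), (6,3)}, so |H| = 8.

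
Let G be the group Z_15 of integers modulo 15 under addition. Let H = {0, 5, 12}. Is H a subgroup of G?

12 ∈ H but its inverse 3 ∉ H, so H is not a subgroup.

No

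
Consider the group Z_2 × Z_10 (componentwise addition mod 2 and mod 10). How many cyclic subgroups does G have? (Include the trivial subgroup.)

Group the elements of G by the cyclic subgroup they generate; each cyclic subgroup of order d accounts for φ(d) elements.
Cyclic subgroups by order — order 1: 1; order 2: 3; order 5: 1; order 10: 3.
Total: 8.

8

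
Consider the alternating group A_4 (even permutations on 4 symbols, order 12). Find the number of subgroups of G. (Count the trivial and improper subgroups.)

10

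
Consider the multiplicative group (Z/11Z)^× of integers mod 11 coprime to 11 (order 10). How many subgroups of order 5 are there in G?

|G| = 10 and 5 | 10, so subgroups of order 5 are possible by Lagrange.
The subgroups of order 5 are: {1, 3, 4, 5, 9}.
So G has 1 subgroup of order 5.

1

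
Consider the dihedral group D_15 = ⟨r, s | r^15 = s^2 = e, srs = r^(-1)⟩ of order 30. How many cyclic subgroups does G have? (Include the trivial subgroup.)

19

A cyclic subgroup of order d is generated by each of its φ(d) elements of order d, so the cyclic subgroups of order d number (#elements of order d)/φ(d).
Cyclic subgroups by order — order 1: 1; order 2: 15; order 3: 1; order 5: 1; order 15: 1.
Total: 19.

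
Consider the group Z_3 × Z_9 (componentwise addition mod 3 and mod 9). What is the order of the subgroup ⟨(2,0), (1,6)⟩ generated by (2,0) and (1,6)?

|⟨(2,0)⟩| = 3 and |⟨(1,6)⟩| = 3, so |H| is a multiple of lcm(3, 3) = 3 and divides |G| = 27.
Closing under the operation: H = {(0,0), (0,3), (0,6), (1,0), (1,3), (1,6), (2,0), (2,3), (2,6)}, so |H| = 9.

9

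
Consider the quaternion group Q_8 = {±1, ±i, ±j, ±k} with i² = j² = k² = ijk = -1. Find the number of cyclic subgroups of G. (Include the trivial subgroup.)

Group the elements of G by the cyclic subgroup they generate; each cyclic subgroup of order d accounts for φ(d) elements.
Cyclic subgroups by order — order 1: 1; order 2: 1; order 4: 3.
Total: 5.

5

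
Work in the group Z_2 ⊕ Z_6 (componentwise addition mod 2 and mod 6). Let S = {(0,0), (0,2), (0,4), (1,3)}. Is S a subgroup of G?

Closure fails: (0,2) + (1,3) = (1,5) ∉ S. So S is not a subgroup.

No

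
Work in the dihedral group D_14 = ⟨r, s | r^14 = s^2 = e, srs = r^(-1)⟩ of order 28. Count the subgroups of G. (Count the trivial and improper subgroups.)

28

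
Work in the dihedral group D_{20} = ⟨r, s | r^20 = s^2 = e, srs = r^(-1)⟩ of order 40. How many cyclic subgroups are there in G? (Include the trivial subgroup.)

26

Group the elements of G by the cyclic subgroup they generate; each cyclic subgroup of order d accounts for φ(d) elements.
Cyclic subgroups by order — order 1: 1; order 2: 21; order 4: 1; order 5: 1; order 10: 1; order 20: 1.
Total: 26.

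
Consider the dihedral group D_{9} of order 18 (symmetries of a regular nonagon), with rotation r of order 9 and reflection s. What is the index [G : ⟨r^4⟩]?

|⟨r^4⟩| = 9 and |G| = 18.
By Lagrange, [G : H] = |G|/|H| = 18/9 = 2.

2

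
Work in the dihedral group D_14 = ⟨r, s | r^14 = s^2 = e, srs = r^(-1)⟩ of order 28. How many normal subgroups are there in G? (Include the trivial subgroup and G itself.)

G has 28 subgroups. Checking conjugation-invariance by order — order 1: 1/1 normal; order 2: 1/15 normal; order 4: 0/7 normal; order 7: 1/1 normal; order 14: 3/3 normal; order 28: 1/1 normal.
Total normal subgroups: 7.

7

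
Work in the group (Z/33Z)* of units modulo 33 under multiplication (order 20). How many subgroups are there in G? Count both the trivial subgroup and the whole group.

|G| = 20, so by Lagrange every subgroup order divides 20. Divisors: 1, 2, 4, 5, 10, 20.
Subgroups by order — order 1: 1; order 2: 3; order 4: 1; order 5: 1; order 10: 3; order 20: 1.
Total: 1 + 3 + 1 + 1 + 3 + 1 = 10.

10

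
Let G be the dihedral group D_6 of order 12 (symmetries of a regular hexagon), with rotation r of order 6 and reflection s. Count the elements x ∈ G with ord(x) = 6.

The elements of order 6 are: r, r^5.
That's 2.

2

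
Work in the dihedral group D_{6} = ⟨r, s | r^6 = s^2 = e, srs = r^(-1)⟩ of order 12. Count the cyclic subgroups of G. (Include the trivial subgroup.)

10

Each element a generates a cyclic subgroup ⟨a⟩; distinct elements may generate the same one (a cyclic group of order d has φ(d) generators).
Cyclic subgroups by order — order 1: 1; order 2: 7; order 3: 1; order 6: 1.
Total: 10.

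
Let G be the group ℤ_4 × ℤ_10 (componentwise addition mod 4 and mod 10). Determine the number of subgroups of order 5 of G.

|G| = 40 and 5 | 40, so subgroups of order 5 are possible by Lagrange.
The subgroups of order 5 are: {(0,0), (0,2), (0,4), (0,6), (0,8)}.
So G has 1 subgroup of order 5.

1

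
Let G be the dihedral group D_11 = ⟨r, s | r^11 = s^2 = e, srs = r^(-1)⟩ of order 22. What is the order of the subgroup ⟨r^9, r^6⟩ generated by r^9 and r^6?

|⟨r^9⟩| = 11 and |⟨r^6⟩| = 11, so |H| is a multiple of lcm(11, 11) = 11 and divides |G| = 22.
Closing under the operation: H = {e, r, r^2, r^3, r^4, r^5, r^6, r^7, r^8, r^9, r^10}, so |H| = 11.

11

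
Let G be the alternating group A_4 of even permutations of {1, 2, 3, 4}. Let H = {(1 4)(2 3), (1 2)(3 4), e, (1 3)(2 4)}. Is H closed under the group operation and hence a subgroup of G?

Yes

|H| = 4 divides |G| = 12, consistent with Lagrange.
H contains the identity, every element's inverse is in H, and H is closed under ∘: it is a subgroup.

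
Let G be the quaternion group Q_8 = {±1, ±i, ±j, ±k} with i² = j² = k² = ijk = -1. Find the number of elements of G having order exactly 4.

The elements of order 4 are: i, -i, j, -j, k, -k.
That's 6.

6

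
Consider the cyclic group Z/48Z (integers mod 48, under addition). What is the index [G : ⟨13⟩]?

|⟨13⟩| = 48 and |G| = 48.
By Lagrange, [G : H] = |G|/|H| = 48/48 = 1.

1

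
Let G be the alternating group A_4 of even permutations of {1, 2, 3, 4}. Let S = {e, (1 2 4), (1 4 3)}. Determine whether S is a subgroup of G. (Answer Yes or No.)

(1 4 3) ∈ S but its inverse (1 3 4) ∉ S, so S is not a subgroup.

No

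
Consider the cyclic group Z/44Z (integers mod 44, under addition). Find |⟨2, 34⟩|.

22

|⟨2⟩| = 22 and |⟨34⟩| = 22, so |H| is a multiple of lcm(22, 22) = 22 and divides |G| = 44.
Closing under the operation: H = {0, 2, 4, 6, 8, 10, 12, 14, 16, 18, 20, 22, 24, 26, 28, 30, 32, 34, 36, 38, 40, 42}, so |H| = 22.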